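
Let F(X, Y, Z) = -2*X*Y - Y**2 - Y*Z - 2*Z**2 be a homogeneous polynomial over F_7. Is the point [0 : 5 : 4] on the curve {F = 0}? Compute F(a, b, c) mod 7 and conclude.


F(0,5,4) ≡ 0 (mod 7); P is on the curve.

Evaluate F(0, 5, 4) term-by-term (mod 7).
  -2*X*Y ↦ -2·0·5·1 = 0
  -Y**2 ↦ -1·1·25·1 = -25
  -Y*Z ↦ -1·1·5·4 = -20
  -2*Z**2 ↦ -2·1·1·16 = -32
Sum: F(0, 5, 4) = (0) + (-25) + (-20) + (-32) = -77.
Reducing mod 7: -77 ≡ 0 (mod 7).
Since F(a, b, c) ≡ 0 (mod 7), P lies on the curve.


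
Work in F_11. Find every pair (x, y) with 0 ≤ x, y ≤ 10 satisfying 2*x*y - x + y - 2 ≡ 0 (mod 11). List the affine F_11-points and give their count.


Affine F_11-points: {(0, 2), (1, 1), (2, 3), (3, 7), (4, 8), (6, 4), (7, 5), (8, 9), (9, 0), (10, 10)}; count = 10.

For each of the 121 pairs (x, y) ∈ F_11², evaluate f(x, y) mod 11. Record the zeros.
  x = 0: [0↦9, 1↦10, 2↦0, 3↦1, 4↦2, 5↦3, 6↦4, 7↦5, 8↦6, 9↦7, 10↦8]  zeros at y ∈ {2}
  x = 1: [0↦8, 1↦0, 2↦3, 3↦6, 4↦9, 5↦1, 6↦4, 7↦7, 8↦10, 9↦2, 10↦5]  zeros at y ∈ {1}
  x = 2: [0↦7, 1↦1, 2↦6, 3↦0, 4↦5, 5↦10, 6↦4, 7↦9, 8↦3, 9↦8, 10↦2]  zeros at y ∈ {3}
  x = 3: [0↦6, 1↦2, 2↦9, 3↦5, 4↦1, 5↦8, 6↦4, 7↦0, 8↦7, 9↦3, 10↦10]  zeros at y ∈ {7}
  x = 4: [0↦5, 1↦3, 2↦1, 3↦10, 4↦8, 5↦6, 6↦4, 7↦2, 8↦0, 9↦9, 10↦7]  zeros at y ∈ {8}
  x = 5: [0↦4, 1↦4, 2↦4, 3↦4, 4↦4, 5↦4, 6↦4, 7↦4, 8↦4, 9↦4, 10↦4]  zeros at y ∈ ∅
  x = 6: [0↦3, 1↦5, 2↦7, 3↦9, 4↦0, 5↦2, 6↦4, 7↦6, 8↦8, 9↦10, 10↦1]  zeros at y ∈ {4}
  x = 7: [0↦2, 1↦6, 2↦10, 3↦3, 4↦7, 5↦0, 6↦4, 7↦8, 8↦1, 9↦5, 10↦9]  zeros at y ∈ {5}
  x = 8: [0↦1, 1↦7, 2↦2, 3↦8, 4↦3, 5↦9, 6↦4, 7↦10, 8↦5, 9↦0, 10↦6]  zeros at y ∈ {9}
  x = 9: [0↦0, 1↦8, 2↦5, 3↦2, 4↦10, 5↦7, 6↦4, 7↦1, 8↦9, 9↦6, 10↦3]  zeros at y ∈ {0}
  x = 10: [0↦10, 1↦9, 2↦8, 3↦7, 4↦6, 5↦5, 6↦4, 7↦3, 8↦2, 9↦1, 10↦0]  zeros at y ∈ {10}
Collecting zeros: affine points = {(0, 2), (1, 1), (2, 3), (3, 7), (4, 8), (6, 4), (7, 5), (8, 9), (9, 0), (10, 10)}.
Total count |C(F_11)_aff| = 10.


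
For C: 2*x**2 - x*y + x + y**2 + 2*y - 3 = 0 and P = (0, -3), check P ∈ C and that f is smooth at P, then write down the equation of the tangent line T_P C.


Tangent line at P: 4*x - 4*y - 12 = 0.

Step 1: f(0, -3) = 0, so P lies on C.
Step 2: partial derivatives
  f_x(x, y) = 4*x - y + 1, f_y(x, y) = -x + 2*y + 2.
  f_x(P) = 4, f_y(P) = -4 (gradient nonzero, so P is smooth).
Step 3: tangent line at P: 4·(x − 0) + -4·(y − -3) = 0.
Expanding: 4*x - 4*y - 12 = 0.


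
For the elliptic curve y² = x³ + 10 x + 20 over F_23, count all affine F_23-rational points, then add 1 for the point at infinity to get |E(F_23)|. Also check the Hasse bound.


Affine points = {(1, 10), (1, 13), (2, 5), (2, 18), (3, 10), (3, 13), (4, 3), (4, 20), (10, 4), (10, 19), (11, 9), (11, 14), (13, 1), (13, 22), (14, 11), (14, 12), (15, 7), (15, 16), (18, 11), (18, 12), (19, 10), (19, 13), (20, 3), (20, 20), (22, 3), (22, 20)}; affine count = 26; |E(F_23)| = 27.

Discriminant check: Δ ∝ 4a³ + 27b² = 4·10³ + 27·20² = 4·1000 + 27·400 ≡ 11 (mod 23). Nonzero ⇒ E is nonsingular.
For each x ∈ F_23, compute rhs = x³ + 10·x + 20 mod 23, then count y ∈ F_23 with y² ≡ rhs.
  x = 0: rhs = 20, matching y values: none (0 points).
  x = 1: rhs = 8, matching y values: 10, 13 (2 points).
  x = 2: rhs = 2, matching y values: 5, 18 (2 points).
  x = 3: rhs = 8, matching y values: 10, 13 (2 points).
  x = 4: rhs = 9, matching y values: 3, 20 (2 points).
  x = 5: rhs = 11, matching y values: none (0 points).
  x = 6: rhs = 20, matching y values: none (0 points).
  x = 7: rhs = 19, matching y values: none (0 points).
  x = 8: rhs = 14, matching y values: none (0 points).
  x = 9: rhs = 11, matching y values: none (0 points).
  x = 10: rhs = 16, matching y values: 4, 19 (2 points).
  x = 11: rhs = 12, matching y values: 9, 14 (2 points).
  x = 12: rhs = 5, matching y values: none (0 points).
  x = 13: rhs = 1, matching y values: 1, 22 (2 points).
  x = 14: rhs = 6, matching y values: 11, 12 (2 points).
  x = 15: rhs = 3, matching y values: 7, 16 (2 points).
  x = 16: rhs = 21, matching y values: none (0 points).
  x = 17: rhs = 20, matching y values: none (0 points).
  x = 18: rhs = 6, matching y values: 11, 12 (2 points).
  x = 19: rhs = 8, matching y values: 10, 13 (2 points).
  x = 20: rhs = 9, matching y values: 3, 20 (2 points).
  x = 21: rhs = 15, matching y values: none (0 points).
  x = 22: rhs = 9, matching y values: 3, 20 (2 points).
Total affine count: 26.
Full point count |E(F_23)| = 26 + 1 = 27.
Hasse bound: |27 − (23+1)| = |3| = 3 ≤ 2√23 ≈ 9.5917 ✓.


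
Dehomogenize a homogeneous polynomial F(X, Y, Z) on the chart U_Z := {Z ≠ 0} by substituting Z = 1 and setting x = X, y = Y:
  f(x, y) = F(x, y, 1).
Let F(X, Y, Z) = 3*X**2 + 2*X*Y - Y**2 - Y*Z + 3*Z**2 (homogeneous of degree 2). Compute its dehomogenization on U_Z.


f(x, y) = 3*x**2 + 2*x*y - y**2 - y + 3

On U_Z we set Z = 1. Each monomial c·X^i·Y^j·Z^k in F becomes c·x^i·y^j·1^k = c·x^i·y^j.
Substituting Z = 1: F(X, Y, 1) = 3*x**2 + 2*x*y - y**2 - y + 3.
Note: deg(f) ≤ deg(F) = 2; strict inequality happens when F is divisible by Z (lost terms).


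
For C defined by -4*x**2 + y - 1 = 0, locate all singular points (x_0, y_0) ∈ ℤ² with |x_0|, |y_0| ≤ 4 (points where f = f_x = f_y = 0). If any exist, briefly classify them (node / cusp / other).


No singular points in the scanned grid; C is smooth there.

Compute partial derivatives:
  f_x = -8*x.
  f_y = 1.
f_y = 1 is a nonzero constant, so f_y never vanishes: no point (x, y) can satisfy f = f_x = f_y = 0. In particular no (x, y) ∈ {−4, ..., 4}² is singular; the curve is smooth.


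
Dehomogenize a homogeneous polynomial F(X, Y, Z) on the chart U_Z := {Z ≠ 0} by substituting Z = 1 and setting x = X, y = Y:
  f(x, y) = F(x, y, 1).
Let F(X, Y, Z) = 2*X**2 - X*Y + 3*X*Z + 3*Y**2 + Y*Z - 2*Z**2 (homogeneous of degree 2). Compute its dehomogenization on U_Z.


f(x, y) = 2*x**2 - x*y + 3*x + 3*y**2 + y - 2

On U_Z we set Z = 1. Each monomial c·X^i·Y^j·Z^k in F becomes c·x^i·y^j·1^k = c·x^i·y^j.
Substituting Z = 1: F(X, Y, 1) = 2*x**2 - x*y + 3*x + 3*y**2 + y - 2.
Note: deg(f) ≤ deg(F) = 2; strict inequality happens when F is divisible by Z (lost terms).


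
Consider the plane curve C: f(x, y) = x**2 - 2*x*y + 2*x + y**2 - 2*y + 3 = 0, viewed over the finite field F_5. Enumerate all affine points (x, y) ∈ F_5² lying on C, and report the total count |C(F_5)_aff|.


Affine F_5-points: ∅; count = 0.

For each of the 25 pairs (x, y) ∈ F_5², evaluate f(x, y) mod 5. Record the zeros.
  x = 0: [0↦3, 1↦2, 2↦3, 3↦1, 4↦1]  zeros at y ∈ ∅
  x = 1: [0↦1, 1↦3, 2↦2, 3↦3, 4↦1]  zeros at y ∈ ∅
  x = 2: [0↦1, 1↦1, 2↦3, 3↦2, 4↦3]  zeros at y ∈ ∅
  x = 3: [0↦3, 1↦1, 2↦1, 3↦3, 4↦2]  zeros at y ∈ ∅
  x = 4: [0↦2, 1↦3, 2↦1, 3↦1, 4↦3]  zeros at y ∈ ∅
Collecting zeros: affine points = ∅.
Total count |C(F_5)_aff| = 0.


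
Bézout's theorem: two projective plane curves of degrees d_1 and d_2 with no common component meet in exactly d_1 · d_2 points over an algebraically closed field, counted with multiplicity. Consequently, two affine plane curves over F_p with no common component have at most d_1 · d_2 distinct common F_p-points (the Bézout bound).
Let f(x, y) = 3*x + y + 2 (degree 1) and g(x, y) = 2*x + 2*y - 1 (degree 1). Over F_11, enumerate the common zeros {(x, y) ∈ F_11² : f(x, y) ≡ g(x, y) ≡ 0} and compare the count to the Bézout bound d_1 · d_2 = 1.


Common zeros: {(7, 10)}; count = 1; Bézout bound = 1.

deg(f) = 1, deg(g) = 1, so Bézout bound = 1.
Scan x ∈ F_11. For each x, list the y ∈ F_11 with f(x, y) ≡ 0 and those with g(x, y) ≡ 0 (mod 11); the common zeros in that column are the intersection.
  x = 0: f ≡ 0 at y ∈ {9}; g ≡ 0 at y ∈ {6}; common: ∅.
  x = 1: f ≡ 0 at y ∈ {6}; g ≡ 0 at y ∈ {5}; common: ∅.
  x = 2: f ≡ 0 at y ∈ {3}; g ≡ 0 at y ∈ {4}; common: ∅.
  x = 3: f ≡ 0 at y ∈ {0}; g ≡ 0 at y ∈ {3}; common: ∅.
  x = 4: f ≡ 0 at y ∈ {8}; g ≡ 0 at y ∈ {2}; common: ∅.
  x = 5: f ≡ 0 at y ∈ {5}; g ≡ 0 at y ∈ {1}; common: ∅.
  x = 6: f ≡ 0 at y ∈ {2}; g ≡ 0 at y ∈ {0}; common: ∅.
  x = 7: f ≡ 0 at y ∈ {10}; g ≡ 0 at y ∈ {10}; common: {10}.
  x = 8: f ≡ 0 at y ∈ {7}; g ≡ 0 at y ∈ {9}; common: ∅.
  x = 9: f ≡ 0 at y ∈ {4}; g ≡ 0 at y ∈ {8}; common: ∅.
  x = 10: f ≡ 0 at y ∈ {1}; g ≡ 0 at y ∈ {7}; common: ∅.
Collecting: common zeros = {(7, 10)}, so the count is 1.
Comparison with the Bézout bound: 1 ≤ 1 = deg(f)·deg(g), as expected for curves with no common component (the bound is attained).


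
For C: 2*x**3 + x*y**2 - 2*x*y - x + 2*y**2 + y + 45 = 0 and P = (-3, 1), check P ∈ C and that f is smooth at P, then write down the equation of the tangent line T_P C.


Tangent line at P: 52*x + 5*y + 151 = 0.

Step 1: f(-3, 1) = 0, so P lies on C.
Step 2: partial derivatives
  f_x(x, y) = 6*x**2 + y**2 - 2*y - 1, f_y(x, y) = 2*x*y - 2*x + 4*y + 1.
  f_x(P) = 52, f_y(P) = 5 (gradient nonzero, so P is smooth).
Step 3: tangent line at P: 52·(x − -3) + 5·(y − 1) = 0.
Expanding: 52*x + 5*y + 151 = 0.


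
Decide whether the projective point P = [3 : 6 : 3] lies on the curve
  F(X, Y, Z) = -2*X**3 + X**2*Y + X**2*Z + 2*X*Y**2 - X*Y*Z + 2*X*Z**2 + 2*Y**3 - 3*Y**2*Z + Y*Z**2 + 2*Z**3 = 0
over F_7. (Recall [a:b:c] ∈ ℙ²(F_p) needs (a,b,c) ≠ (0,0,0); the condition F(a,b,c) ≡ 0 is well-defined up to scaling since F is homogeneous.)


F(3,6,3) ≡ 4 (mod 7); P is NOT on the curve.

Evaluate F(3, 6, 3) term-by-term (mod 7).
  -2*X**3 ↦ -2·27·1·1 = -54
  X**2*Y ↦ 1·9·6·1 = 54
  X**2*Z ↦ 1·9·1·3 = 27
  2*X*Y**2 ↦ 2·3·36·1 = 216
  -X*Y*Z ↦ -1·3·6·3 = -54
  2*X*Z**2 ↦ 2·3·1·9 = 54
  2*Y**3 ↦ 2·1·216·1 = 432
  -3*Y**2*Z ↦ -3·1·36·3 = -324
  Y*Z**2 ↦ 1·1·6·9 = 54
  2*Z**3 ↦ 2·1·1·27 = 54
Sum: F(3, 6, 3) = (-54) + (54) + (27) + (216) + (-54) + (54) + (432) + (-324) + (54) + (54) = 459.
Reducing mod 7: 459 ≡ 4 (mod 7).
Since F(a, b, c) ≡ 4 ≠ 0 (mod 7), P does NOT lie on the curve.


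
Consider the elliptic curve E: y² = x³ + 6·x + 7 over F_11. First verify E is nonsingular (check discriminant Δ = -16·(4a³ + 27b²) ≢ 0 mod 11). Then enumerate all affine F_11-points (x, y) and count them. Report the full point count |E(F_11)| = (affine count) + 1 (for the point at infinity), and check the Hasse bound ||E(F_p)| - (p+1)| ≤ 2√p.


Affine points = {(1, 5), (1, 6), (2, 4), (2, 7), (9, 3), (9, 8), (10, 0)}; affine count = 7; |E(F_11)| = 8.

Discriminant check: Δ ∝ 4a³ + 27b² = 4·6³ + 27·7² = 4·216 + 27·49 ≡ 9 (mod 11). Nonzero ⇒ E is nonsingular.
For each x ∈ F_11, compute rhs = x³ + 6·x + 7 mod 11, then count y ∈ F_11 with y² ≡ rhs.
  x = 0: rhs = 7, matching y values: none (0 points).
  x = 1: rhs = 3, matching y values: 5, 6 (2 points).
  x = 2: rhs = 5, matching y values: 4, 7 (2 points).
  x = 3: rhs = 8, matching y values: none (0 points).
  x = 4: rhs = 7, matching y values: none (0 points).
  x = 5: rhs = 8, matching y values: none (0 points).
  x = 6: rhs = 6, matching y values: none (0 points).
  x = 7: rhs = 7, matching y values: none (0 points).
  x = 8: rhs = 6, matching y values: none (0 points).
  x = 9: rhs = 9, matching y values: 3, 8 (2 points).
  x = 10: rhs = 0, matching y values: 0 (1 points).
Total affine count: 7.
Full point count |E(F_11)| = 7 + 1 = 8.
Hasse bound: |8 − (11+1)| = |-4| = 4 ≤ 2√11 ≈ 6.6332 ✓.


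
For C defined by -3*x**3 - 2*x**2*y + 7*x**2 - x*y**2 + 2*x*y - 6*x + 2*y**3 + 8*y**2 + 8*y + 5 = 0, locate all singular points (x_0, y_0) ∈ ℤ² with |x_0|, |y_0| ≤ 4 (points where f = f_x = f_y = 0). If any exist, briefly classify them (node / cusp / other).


Singular points: {(1, -1)}; classification: cusp.

Compute partial derivatives:
  f_x = -9*x**2 - 4*x*y + 14*x - y**2 + 2*y - 6.
  f_y = -2*x**2 - 2*x*y + 2*x + 6*y**2 + 16*y + 8.
Scan x_0 ∈ {−4, ..., 4}. For each x_0, f_y(x_0, y) is a polynomial in y; find its integer roots y ∈ {−4, ..., 4}, then test f_x and f at those candidates.
  x = -4: f_y(-4, y) = 6*y**2 + 24*y - 32; no integer root y with |y| ≤ 4.
  x = -3: f_y(-3, y) = 6*y**2 + 22*y - 16; no integer root y with |y| ≤ 4.
  x = -2: f_y(-2, y) = 6*y**2 + 20*y - 4; no integer root y with |y| ≤ 4.
  x = -1: f_y(-1, y) = 6*y**2 + 18*y + 4; no integer root y with |y| ≤ 4.
  x = 0: f_y(0, y) = 6*y**2 + 16*y + 8; vanishes at y ∈ {-2}. (0, -2): f_x = -14 ≠ 0.
  x = 1: f_y(1, y) = 6*y**2 + 14*y + 8; vanishes at y ∈ {-1}. (1, -1): f_x = 0, f = 0 — SINGULAR.
  x = 2: f_y(2, y) = 6*y**2 + 12*y + 4; no integer root y with |y| ≤ 4.
  x = 3: f_y(3, y) = 6*y**2 + 10*y - 4; vanishes at y ∈ {-2}. (3, -2): f_x = -29 ≠ 0.
  x = 4: f_y(4, y) = 6*y**2 + 8*y - 16; no integer root y with |y| ≤ 4.
Only singular point on the grid: (1, -1).
Classify: substitute x = 1 + u, y = -1 + v and expand: f = -3*u**3 - 2*u**2*v - u*v**2 + 2*v**3 + v**2.
No constant or linear terms (consistent with a singular point). Quadratic part: v**2. Cubic part: -3*u**3 - 2*u**2*v - u*v**2 + 2*v**3.
The quadratic part v**2 is a perfect square, so there is a single (double) tangent line v = 0, i.e. y = -1. Restricting the cubic part to that line (v = 0) leaves -3*u**3 ≠ 0, so f is not divisible by v and the branch is v² ≈ 3*u**3 to lowest order — this is a cusp.
Classification: cusp.


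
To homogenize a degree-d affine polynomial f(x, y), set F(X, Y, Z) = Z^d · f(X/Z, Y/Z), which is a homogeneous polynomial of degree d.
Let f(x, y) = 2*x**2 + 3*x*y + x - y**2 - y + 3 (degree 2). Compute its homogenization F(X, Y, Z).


F(X, Y, Z) = 2*X**2 + 3*X*Y + X*Z - Y**2 - Y*Z + 3*Z**2

deg(f) = 2.
Substitute x = X/Z, y = Y/Z into f, then multiply by Z^2.
  monomial 2·x^2·y^0 ↦ 2·X^2·Y^0·Z^0.
  monomial 3·x^1·y^1 ↦ 3·X^1·Y^1·Z^0.
  monomial 1·x^1·y^0 ↦ 1·X^1·Y^0·Z^1.
  monomial -1·x^0·y^2 ↦ -1·X^0·Y^2·Z^0.
  monomial -1·x^0·y^1 ↦ -1·X^0·Y^1·Z^1.
  monomial 3·x^0·y^0 ↦ 3·X^0·Y^0·Z^2.
Collecting: F(X, Y, Z) = 2*X**2 + 3*X*Y + X*Z - Y**2 - Y*Z + 3*Z**2.


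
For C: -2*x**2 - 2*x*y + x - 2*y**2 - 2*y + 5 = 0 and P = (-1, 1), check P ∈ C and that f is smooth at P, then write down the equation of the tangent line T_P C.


Tangent line at P: 3*x - 4*y + 7 = 0.

Step 1: f(-1, 1) = 0, so P lies on C.
Step 2: partial derivatives
  f_x(x, y) = -4*x - 2*y + 1, f_y(x, y) = -2*x - 4*y - 2.
  f_x(P) = 3, f_y(P) = -4 (gradient nonzero, so P is smooth).
Step 3: tangent line at P: 3·(x − -1) + -4·(y − 1) = 0.
Expanding: 3*x - 4*y + 7 = 0.


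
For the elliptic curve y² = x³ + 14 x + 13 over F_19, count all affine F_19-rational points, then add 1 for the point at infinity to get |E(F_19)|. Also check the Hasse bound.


Affine points = {(1, 3), (1, 16), (2, 7), (2, 12), (3, 5), (3, 14), (4, 0), (6, 3), (6, 16), (7, 6), (7, 13), (11, 4), (11, 15), (12, 3), (12, 16), (13, 6), (13, 13), (15, 8), (15, 11), (16, 1), (16, 18), (18, 6), (18, 13)}; affine count = 23; |E(F_19)| = 24.

Discriminant check: Δ ∝ 4a³ + 27b² = 4·14³ + 27·13² = 4·2744 + 27·169 ≡ 16 (mod 19). Nonzero ⇒ E is nonsingular.
For each x ∈ F_19, compute rhs = x³ + 14·x + 13 mod 19, then count y ∈ F_19 with y² ≡ rhs.
  x = 0: rhs = 13, matching y values: none (0 points).
  x = 1: rhs = 9, matching y values: 3, 16 (2 points).
  x = 2: rhs = 11, matching y values: 7, 12 (2 points).
  x = 3: rhs = 6, matching y values: 5, 14 (2 points).
  x = 4: rhs = 0, matching y values: 0 (1 points).
  x = 5: rhs = 18, matching y values: none (0 points).
  x = 6: rhs = 9, matching y values: 3, 16 (2 points).
  x = 7: rhs = 17, matching y values: 6, 13 (2 points).
  x = 8: rhs = 10, matching y values: none (0 points).
  x = 9: rhs = 13, matching y values: none (0 points).
  x = 10: rhs = 13, matching y values: none (0 points).
  x = 11: rhs = 16, matching y values: 4, 15 (2 points).
  x = 12: rhs = 9, matching y values: 3, 16 (2 points).
  x = 13: rhs = 17, matching y values: 6, 13 (2 points).
  x = 14: rhs = 8, matching y values: none (0 points).
  x = 15: rhs = 7, matching y values: 8, 11 (2 points).
  x = 16: rhs = 1, matching y values: 1, 18 (2 points).
  x = 17: rhs = 15, matching y values: none (0 points).
  x = 18: rhs = 17, matching y values: 6, 13 (2 points).
Total affine count: 23.
Full point count |E(F_19)| = 23 + 1 = 24.
Hasse bound: |24 − (19+1)| = |4| = 4 ≤ 2√19 ≈ 8.7178 ✓.


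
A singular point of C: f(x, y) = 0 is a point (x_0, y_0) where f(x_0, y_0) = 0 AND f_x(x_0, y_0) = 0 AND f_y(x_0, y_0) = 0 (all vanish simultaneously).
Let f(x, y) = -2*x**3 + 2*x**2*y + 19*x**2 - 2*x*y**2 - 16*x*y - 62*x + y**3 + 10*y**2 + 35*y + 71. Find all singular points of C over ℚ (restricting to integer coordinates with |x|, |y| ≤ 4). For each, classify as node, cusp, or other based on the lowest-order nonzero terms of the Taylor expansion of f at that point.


Singular points: {(3, -1)}; classification: node.

Compute partial derivatives:
  f_x = -6*x**2 + 4*x*y + 38*x - 2*y**2 - 16*y - 62.
  f_y = 2*x**2 - 4*x*y - 16*x + 3*y**2 + 20*y + 35.
Scan x_0 ∈ {−4, ..., 4}. For each x_0, f_y(x_0, y) is a polynomial in y; find its integer roots y ∈ {−4, ..., 4}, then test f_x and f at those candidates.
  x = -4: f_y(-4, y) = 3*y**2 + 36*y + 131; no integer root y with |y| ≤ 4.
  x = -3: f_y(-3, y) = 3*y**2 + 32*y + 101; no integer root y with |y| ≤ 4.
  x = -2: f_y(-2, y) = 3*y**2 + 28*y + 75; no integer root y with |y| ≤ 4.
  x = -1: f_y(-1, y) = 3*y**2 + 24*y + 53; no integer root y with |y| ≤ 4.
  x = 0: f_y(0, y) = 3*y**2 + 20*y + 35; no integer root y with |y| ≤ 4.
  x = 1: f_y(1, y) = 3*y**2 + 16*y + 21; vanishes at y ∈ {-3}. (1, -3): f_x = -12 ≠ 0.
  x = 2: f_y(2, y) = 3*y**2 + 12*y + 11; no integer root y with |y| ≤ 4.
  x = 3: f_y(3, y) = 3*y**2 + 8*y + 5; vanishes at y ∈ {-1}. (3, -1): f_x = 0, f = 0 — SINGULAR.
  x = 4: f_y(4, y) = 3*y**2 + 4*y + 3; no integer root y with |y| ≤ 4.
Only singular point on the grid: (3, -1).
Classify: substitute x = 3 + u, y = -1 + v and expand: f = -2*u**3 + 2*u**2*v - u**2 - 2*u*v**2 + v**3 + v**2.
No constant or linear terms (consistent with a singular point). Quadratic part: -u**2 + v**2. Cubic part: -2*u**3 + 2*u**2*v - 2*u*v**2 + v**3.
The quadratic part v**2 - u**2 = (v − u)(v + u) splits into two distinct linear factors, so there are two distinct tangent lines y − -1 = ±(x − 3) — this is a node (ordinary double point).
Classification: node.


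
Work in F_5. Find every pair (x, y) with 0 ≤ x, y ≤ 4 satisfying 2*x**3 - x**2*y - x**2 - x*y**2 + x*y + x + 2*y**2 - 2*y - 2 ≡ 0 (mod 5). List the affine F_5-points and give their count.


Affine F_5-points: {(0, 3), (1, 0), (1, 2), (2, 3)}; count = 4.

For each of the 25 pairs (x, y) ∈ F_5², evaluate f(x, y) mod 5. Record the zeros.
  x = 0: [0↦3, 1↦3, 2↦2, 3↦0, 4↦2]  zeros at y ∈ {3}
  x = 1: [0↦0, 1↦4, 2↦0, 3↦3, 4↦3]  zeros at y ∈ {0, 2}
  x = 2: [0↦2, 1↦3, 2↦4, 3↦0, 4↦1]  zeros at y ∈ {3}
  x = 3: [0↦1, 1↦2, 2↦1, 3↦3, 4↦3]  zeros at y ∈ ∅
  x = 4: [0↦4, 1↦3, 2↦3, 3↦4, 4↦1]  zeros at y ∈ ∅
Collecting zeros: affine points = {(0, 3), (1, 0), (1, 2), (2, 3)}.
Total count |C(F_5)_aff| = 4.


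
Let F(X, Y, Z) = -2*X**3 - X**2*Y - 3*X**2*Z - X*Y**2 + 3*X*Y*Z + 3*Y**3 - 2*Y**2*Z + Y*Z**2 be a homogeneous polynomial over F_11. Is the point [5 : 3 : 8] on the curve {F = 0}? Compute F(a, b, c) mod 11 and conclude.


F(5,3,8) ≡ 3 (mod 11); P is NOT on the curve.

Evaluate F(5, 3, 8) term-by-term (mod 11).
  -2*X**3 ↦ -2·125·1·1 = -250
  -X**2*Y ↦ -1·25·3·1 = -75
  -3*X**2*Z ↦ -3·25·1·8 = -600
  -X*Y**2 ↦ -1·5·9·1 = -45
  3*X*Y*Z ↦ 3·5·3·8 = 360
  3*Y**3 ↦ 3·1·27·1 = 81
  -2*Y**2*Z ↦ -2·1·9·8 = -144
  Y*Z**2 ↦ 1·1·3·64 = 192
Sum: F(5, 3, 8) = (-250) + (-75) + (-600) + (-45) + (360) + (81) + (-144) + (192) = -481.
Reducing mod 11: -481 ≡ 3 (mod 11).
Since F(a, b, c) ≡ 3 ≠ 0 (mod 11), P does NOT lie on the curve.


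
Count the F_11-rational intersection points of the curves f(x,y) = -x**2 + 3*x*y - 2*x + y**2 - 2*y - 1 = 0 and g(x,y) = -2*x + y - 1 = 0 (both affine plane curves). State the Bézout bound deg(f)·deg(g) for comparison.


Common zeros: ∅; count = 0; Bézout bound = 2.

deg(f) = 2, deg(g) = 1, so Bézout bound = 2.
Scan x ∈ F_11. For each x, list the y ∈ F_11 with f(x, y) ≡ 0 and those with g(x, y) ≡ 0 (mod 11); the common zeros in that column are the intersection.
  x = 0: f ≡ 0 at y ∈ ∅; g ≡ 0 at y ∈ {1}; common: ∅.
  x = 1: f ≡ 0 at y ∈ ∅; g ≡ 0 at y ∈ {3}; common: ∅.
  x = 2: f ≡ 0 at y ∈ ∅; g ≡ 0 at y ∈ {5}; common: ∅.
  x = 3: f ≡ 0 at y ∈ {5, 10}; g ≡ 0 at y ∈ {7}; common: ∅.
  x = 4: f ≡ 0 at y ∈ ∅; g ≡ 0 at y ∈ {9}; common: ∅.
  x = 5: f ≡ 0 at y ∈ {1, 8}; g ≡ 0 at y ∈ {0}; common: ∅.
  x = 6: f ≡ 0 at y ∈ {8, 9}; g ≡ 0 at y ∈ {2}; common: ∅.
  x = 7: f ≡ 0 at y ∈ {1, 2}; g ≡ 0 at y ∈ {4}; common: ∅.
  x = 8: f ≡ 0 at y ∈ {2, 9}; g ≡ 0 at y ∈ {6}; common: ∅.
  x = 9: f ≡ 0 at y ∈ ∅; g ≡ 0 at y ∈ {8}; common: ∅.
  x = 10: f ≡ 0 at y ∈ {0, 5}; g ≡ 0 at y ∈ {10}; common: ∅.
Collecting: common zeros = ∅, so the count is 0.
Comparison with the Bézout bound: 0 ≤ 2 = deg(f)·deg(g), as expected for curves with no common component (the affine F_11-count falls short of the bound because intersections may lie at infinity, over extension fields, or carry multiplicity).


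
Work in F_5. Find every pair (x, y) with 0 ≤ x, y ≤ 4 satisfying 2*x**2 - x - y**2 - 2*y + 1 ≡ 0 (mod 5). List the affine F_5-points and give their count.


Affine F_5-points: {(4, 4)}; count = 1.

For each of the 25 pairs (x, y) ∈ F_5², evaluate f(x, y) mod 5. Record the zeros.
  x = 0: [0↦1, 1↦3, 2↦3, 3↦1, 4↦2]  zeros at y ∈ ∅
  x = 1: [0↦2, 1↦4, 2↦4, 3↦2, 4↦3]  zeros at y ∈ ∅
  x = 2: [0↦2, 1↦4, 2↦4, 3↦2, 4↦3]  zeros at y ∈ ∅
  x = 3: [0↦1, 1↦3, 2↦3, 3↦1, 4↦2]  zeros at y ∈ ∅
  x = 4: [0↦4, 1↦1, 2↦1, 3↦4, 4↦0]  zeros at y ∈ {4}
Collecting zeros: affine points = {(4, 4)}.
Total count |C(F_5)_aff| = 1.


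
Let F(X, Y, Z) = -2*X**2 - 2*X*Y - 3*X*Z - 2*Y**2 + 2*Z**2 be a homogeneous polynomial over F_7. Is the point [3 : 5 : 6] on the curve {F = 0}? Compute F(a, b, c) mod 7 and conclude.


F(3,5,6) ≡ 4 (mod 7); P is NOT on the curve.

Evaluate F(3, 5, 6) term-by-term (mod 7).
  -2*X**2 ↦ -2·9·1·1 = -18
  -2*X*Y ↦ -2·3·5·1 = -30
  -3*X*Z ↦ -3·3·1·6 = -54
  -2*Y**2 ↦ -2·1·25·1 = -50
  2*Z**2 ↦ 2·1·1·36 = 72
Sum: F(3, 5, 6) = (-18) + (-30) + (-54) + (-50) + (72) = -80.
Reducing mod 7: -80 ≡ 4 (mod 7).
Since F(a, b, c) ≡ 4 ≠ 0 (mod 7), P does NOT lie on the curve.


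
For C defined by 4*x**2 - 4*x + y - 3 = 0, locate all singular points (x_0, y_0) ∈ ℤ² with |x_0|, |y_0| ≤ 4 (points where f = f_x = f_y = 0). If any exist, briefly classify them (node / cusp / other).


No singular points in the scanned grid; C is smooth there.

Compute partial derivatives:
  f_x = 8*x - 4.
  f_y = 1.
f_y = 1 is a nonzero constant, so f_y never vanishes: no point (x, y) can satisfy f = f_x = f_y = 0. In particular no (x, y) ∈ {−4, ..., 4}² is singular; the curve is smooth.


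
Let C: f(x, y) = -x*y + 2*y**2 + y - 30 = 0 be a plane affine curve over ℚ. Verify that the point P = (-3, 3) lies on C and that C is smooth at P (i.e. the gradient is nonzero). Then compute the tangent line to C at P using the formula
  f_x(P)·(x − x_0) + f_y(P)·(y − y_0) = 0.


Tangent line at P: -3*x + 16*y - 57 = 0.

Step 1: f(-3, 3) = 0, so P lies on C.
Step 2: partial derivatives
  f_x(x, y) = -y, f_y(x, y) = -x + 4*y + 1.
  f_x(P) = -3, f_y(P) = 16 (gradient nonzero, so P is smooth).
Step 3: tangent line at P: -3·(x − -3) + 16·(y − 3) = 0.
Expanding: -3*x + 16*y - 57 = 0.


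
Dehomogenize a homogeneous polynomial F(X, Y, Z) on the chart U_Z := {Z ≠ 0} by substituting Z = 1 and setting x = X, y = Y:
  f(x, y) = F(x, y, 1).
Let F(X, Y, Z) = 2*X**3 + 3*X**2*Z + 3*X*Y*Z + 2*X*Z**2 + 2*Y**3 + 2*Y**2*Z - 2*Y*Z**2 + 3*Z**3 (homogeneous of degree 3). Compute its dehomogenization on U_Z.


f(x, y) = 2*x**3 + 3*x**2 + 3*x*y + 2*x + 2*y**3 + 2*y**2 - 2*y + 3

On U_Z we set Z = 1. Each monomial c·X^i·Y^j·Z^k in F becomes c·x^i·y^j·1^k = c·x^i·y^j.
Substituting Z = 1: F(X, Y, 1) = 2*x**3 + 3*x**2 + 3*x*y + 2*x + 2*y**3 + 2*y**2 - 2*y + 3.
Note: deg(f) ≤ deg(F) = 3; strict inequality happens when F is divisible by Z (lost terms).


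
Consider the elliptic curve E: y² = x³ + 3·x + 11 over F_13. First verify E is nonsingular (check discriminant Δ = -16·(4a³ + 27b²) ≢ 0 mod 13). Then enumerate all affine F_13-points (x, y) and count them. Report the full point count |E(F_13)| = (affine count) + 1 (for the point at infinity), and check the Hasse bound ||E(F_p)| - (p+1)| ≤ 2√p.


Affine points = {(2, 5), (2, 8), (4, 3), (4, 10), (8, 1), (8, 12), (9, 0), (10, 1), (10, 12), (11, 6), (11, 7)}; affine count = 11; |E(F_13)| = 12.

Discriminant check: Δ ∝ 4a³ + 27b² = 4·3³ + 27·11² = 4·27 + 27·121 ≡ 8 (mod 13). Nonzero ⇒ E is nonsingular.
For each x ∈ F_13, compute rhs = x³ + 3·x + 11 mod 13, then count y ∈ F_13 with y² ≡ rhs.
  x = 0: rhs = 11, matching y values: none (0 points).
  x = 1: rhs = 2, matching y values: none (0 points).
  x = 2: rhs = 12, matching y values: 5, 8 (2 points).
  x = 3: rhs = 8, matching y values: none (0 points).
  x = 4: rhs = 9, matching y values: 3, 10 (2 points).
  x = 5: rhs = 8, matching y values: none (0 points).
  x = 6: rhs = 11, matching y values: none (0 points).
  x = 7: rhs = 11, matching y values: none (0 points).
  x = 8: rhs = 1, matching y values: 1, 12 (2 points).
  x = 9: rhs = 0, matching y values: 0 (1 points).
  x = 10: rhs = 1, matching y values: 1, 12 (2 points).
  x = 11: rhs = 10, matching y values: 6, 7 (2 points).
  x = 12: rhs = 7, matching y values: none (0 points).
Total affine count: 11.
Full point count |E(F_13)| = 11 + 1 = 12.
Hasse bound: |12 − (13+1)| = |-2| = 2 ≤ 2√13 ≈ 7.2111 ✓.


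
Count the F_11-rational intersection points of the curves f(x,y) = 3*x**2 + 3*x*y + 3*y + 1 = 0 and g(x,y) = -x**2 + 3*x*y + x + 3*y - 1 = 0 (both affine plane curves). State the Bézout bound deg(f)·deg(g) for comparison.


Common zeros: ∅; count = 0; Bézout bound = 4.

deg(f) = 2, deg(g) = 2, so Bézout bound = 4.
Scan x ∈ F_11. For each x, list the y ∈ F_11 with f(x, y) ≡ 0 and those with g(x, y) ≡ 0 (mod 11); the common zeros in that column are the intersection.
  x = 0: f ≡ 0 at y ∈ {7}; g ≡ 0 at y ∈ {4}; common: ∅.
  x = 1: f ≡ 0 at y ∈ {3}; g ≡ 0 at y ∈ {2}; common: ∅.
  x = 2: f ≡ 0 at y ∈ {1}; g ≡ 0 at y ∈ {4}; common: ∅.
  x = 3: f ≡ 0 at y ∈ {5}; g ≡ 0 at y ∈ {7}; common: ∅.
  x = 4: f ≡ 0 at y ∈ {7}; g ≡ 0 at y ∈ {6}; common: ∅.
  x = 5: f ≡ 0 at y ∈ {8}; g ≡ 0 at y ∈ {3}; common: ∅.
  x = 6: f ≡ 0 at y ∈ {10}; g ≡ 0 at y ∈ {2}; common: ∅.
  x = 7: f ≡ 0 at y ∈ {3}; g ≡ 0 at y ∈ {5}; common: ∅.
  x = 8: f ≡ 0 at y ∈ {1}; g ≡ 0 at y ∈ {7}; common: ∅.
  x = 9: f ≡ 0 at y ∈ {8}; g ≡ 0 at y ∈ {5}; common: ∅.
  x = 10: f ≡ 0 at y ∈ ∅; g ≡ 0 at y ∈ ∅; common: ∅.
Collecting: common zeros = ∅, so the count is 0.
Comparison with the Bézout bound: 0 ≤ 4 = deg(f)·deg(g), as expected for curves with no common component (the affine F_11-count falls short of the bound because intersections may lie at infinity, over extension fields, or carry multiplicity).


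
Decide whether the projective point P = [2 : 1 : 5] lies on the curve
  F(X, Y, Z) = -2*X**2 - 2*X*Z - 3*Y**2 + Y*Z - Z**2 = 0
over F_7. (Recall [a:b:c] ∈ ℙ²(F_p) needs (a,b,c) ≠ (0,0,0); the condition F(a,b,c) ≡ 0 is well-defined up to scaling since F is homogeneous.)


F(2,1,5) ≡ 5 (mod 7); P is NOT on the curve.

Evaluate F(2, 1, 5) term-by-term (mod 7).
  -2*X**2 ↦ -2·4·1·1 = -8
  -2*X*Z ↦ -2·2·1·5 = -20
  -3*Y**2 ↦ -3·1·1·1 = -3
  Y*Z ↦ 1·1·1·5 = 5
  -Z**2 ↦ -1·1·1·25 = -25
Sum: F(2, 1, 5) = (-8) + (-20) + (-3) + (5) + (-25) = -51.
Reducing mod 7: -51 ≡ 5 (mod 7).
Since F(a, b, c) ≡ 5 ≠ 0 (mod 7), P does NOT lie on the curve.


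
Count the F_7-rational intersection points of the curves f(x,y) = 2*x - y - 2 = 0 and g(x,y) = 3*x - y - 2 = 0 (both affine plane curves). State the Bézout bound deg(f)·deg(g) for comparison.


Common zeros: {(0, 5)}; count = 1; Bézout bound = 1.

deg(f) = 1, deg(g) = 1, so Bézout bound = 1.
Scan x ∈ F_7. For each x, list the y ∈ F_7 with f(x, y) ≡ 0 and those with g(x, y) ≡ 0 (mod 7); the common zeros in that column are the intersection.
  x = 0: f ≡ 0 at y ∈ {5}; g ≡ 0 at y ∈ {5}; common: {5}.
  x = 1: f ≡ 0 at y ∈ {0}; g ≡ 0 at y ∈ {1}; common: ∅.
  x = 2: f ≡ 0 at y ∈ {2}; g ≡ 0 at y ∈ {4}; common: ∅.
  x = 3: f ≡ 0 at y ∈ {4}; g ≡ 0 at y ∈ {0}; common: ∅.
  x = 4: f ≡ 0 at y ∈ {6}; g ≡ 0 at y ∈ {3}; common: ∅.
  x = 5: f ≡ 0 at y ∈ {1}; g ≡ 0 at y ∈ {6}; common: ∅.
  x = 6: f ≡ 0 at y ∈ {3}; g ≡ 0 at y ∈ {2}; common: ∅.
Collecting: common zeros = {(0, 5)}, so the count is 1.
Comparison with the Bézout bound: 1 ≤ 1 = deg(f)·deg(g), as expected for curves with no common component (the bound is attained).


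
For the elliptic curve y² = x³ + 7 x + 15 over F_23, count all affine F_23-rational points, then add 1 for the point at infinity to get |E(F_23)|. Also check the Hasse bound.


Affine points = {(1, 0), (7, 4), (7, 19), (8, 10), (8, 13), (9, 5), (9, 18), (10, 2), (10, 21), (13, 7), (13, 16), (18, 4), (18, 19), (20, 6), (20, 17), (21, 4), (21, 19)}; affine count = 17; |E(F_23)| = 18.

Discriminant check: Δ ∝ 4a³ + 27b² = 4·7³ + 27·15² = 4·343 + 27·225 ≡ 18 (mod 23). Nonzero ⇒ E is nonsingular.
For each x ∈ F_23, compute rhs = x³ + 7·x + 15 mod 23, then count y ∈ F_23 with y² ≡ rhs.
  x = 0: rhs = 15, matching y values: none (0 points).
  x = 1: rhs = 0, matching y values: 0 (1 points).
  x = 2: rhs = 14, matching y values: none (0 points).
  x = 3: rhs = 17, matching y values: none (0 points).
  x = 4: rhs = 15, matching y values: none (0 points).
  x = 5: rhs = 14, matching y values: none (0 points).
  x = 6: rhs = 20, matching y values: none (0 points).
  x = 7: rhs = 16, matching y values: 4, 19 (2 points).
  x = 8: rhs = 8, matching y values: 10, 13 (2 points).
  x = 9: rhs = 2, matching y values: 5, 18 (2 points).
  x = 10: rhs = 4, matching y values: 2, 21 (2 points).
  x = 11: rhs = 20, matching y values: none (0 points).
  x = 12: rhs = 10, matching y values: none (0 points).
  x = 13: rhs = 3, matching y values: 7, 16 (2 points).
  x = 14: rhs = 5, matching y values: none (0 points).
  x = 15: rhs = 22, matching y values: none (0 points).
  x = 16: rhs = 14, matching y values: none (0 points).
  x = 17: rhs = 10, matching y values: none (0 points).
  x = 18: rhs = 16, matching y values: 4, 19 (2 points).
  x = 19: rhs = 15, matching y values: none (0 points).
  x = 20: rhs = 13, matching y values: 6, 17 (2 points).
  x = 21: rhs = 16, matching y values: 4, 19 (2 points).
  x = 22: rhs = 7, matching y values: none (0 points).
Total affine count: 17.
Full point count |E(F_23)| = 17 + 1 = 18.
Hasse bound: |18 − (23+1)| = |-6| = 6 ≤ 2√23 ≈ 9.5917 ✓.


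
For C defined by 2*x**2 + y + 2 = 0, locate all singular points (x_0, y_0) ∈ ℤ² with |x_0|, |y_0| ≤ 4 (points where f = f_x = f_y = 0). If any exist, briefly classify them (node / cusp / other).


No singular points in the scanned grid; C is smooth there.

Compute partial derivatives:
  f_x = 4*x.
  f_y = 1.
f_y = 1 is a nonzero constant, so f_y never vanishes: no point (x, y) can satisfy f = f_x = f_y = 0. In particular no (x, y) ∈ {−4, ..., 4}² is singular; the curve is smooth.


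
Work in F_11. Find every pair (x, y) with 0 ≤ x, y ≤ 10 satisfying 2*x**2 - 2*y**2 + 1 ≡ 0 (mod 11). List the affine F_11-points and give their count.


Affine F_11-points: {(3, 2), (3, 9), (4, 0), (5, 3), (5, 8), (6, 3), (6, 8), (7, 0), (8, 2), (8, 9)}; count = 10.

For each of the 121 pairs (x, y) ∈ F_11², evaluate f(x, y) mod 11. Record the zeros.
  x = 0: [0↦1, 1↦10, 2↦4, 3↦5, 4↦2, 5↦6, 6↦6, 7↦2, 8↦5, 9↦4, 10↦10]  zeros at y ∈ ∅
  x = 1: [0↦3, 1↦1, 2↦6, 3↦7, 4↦4, 5↦8, 6↦8, 7↦4, 8↦7, 9↦6, 10↦1]  zeros at y ∈ ∅
  x = 2: [0↦9, 1↦7, 2↦1, 3↦2, 4↦10, 5↦3, 6↦3, 7↦10, 8↦2, 9↦1, 10↦7]  zeros at y ∈ ∅
  x = 3: [0↦8, 1↦6, 2↦0, 3↦1, 4↦9, 5↦2, 6↦2, 7↦9, 8↦1, 9↦0, 10↦6]  zeros at y ∈ {2, 9}
  x = 4: [0↦0, 1↦9, 2↦3, 3↦4, 4↦1, 5↦5, 6↦5, 7↦1, 8↦4, 9↦3, 10↦9]  zeros at y ∈ {0}
  x = 5: [0↦7, 1↦5, 2↦10, 3↦0, 4↦8, 5↦1, 6↦1, 7↦8, 8↦0, 9↦10, 10↦5]  zeros at y ∈ {3, 8}
  x = 6: [0↦7, 1↦5, 2↦10, 3↦0, 4↦8, 5↦1, 6↦1, 7↦8, 8↦0, 9↦10, 10↦5]  zeros at y ∈ {3, 8}
  x = 7: [0↦0, 1↦9, 2↦3, 3↦4, 4↦1, 5↦5, 6↦5, 7↦1, 8↦4, 9↦3, 10↦9]  zeros at y ∈ {0}
  x = 8: [0↦8, 1↦6, 2↦0, 3↦1, 4↦9, 5↦2, 6↦2, 7↦9, 8↦1, 9↦0, 10↦6]  zeros at y ∈ {2, 9}
  x = 9: [0↦9, 1↦7, 2↦1, 3↦2, 4↦10, 5↦3, 6↦3, 7↦10, 8↦2, 9↦1, 10↦7]  zeros at y ∈ ∅
  x = 10: [0↦3, 1↦1, 2↦6, 3↦7, 4↦4, 5↦8, 6↦8, 7↦4, 8↦7, 9↦6, 10↦1]  zeros at y ∈ ∅
Collecting zeros: affine points = {(3, 2), (3, 9), (4, 0), (5, 3), (5, 8), (6, 3), (6, 8), (7, 0), (8, 2), (8, 9)}.
Total count |C(F_11)_aff| = 10.


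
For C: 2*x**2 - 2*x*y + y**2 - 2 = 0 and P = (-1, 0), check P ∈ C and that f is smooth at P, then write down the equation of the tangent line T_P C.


Tangent line at P: -4*x + 2*y - 4 = 0.

Step 1: f(-1, 0) = 0, so P lies on C.
Step 2: partial derivatives
  f_x(x, y) = 4*x - 2*y, f_y(x, y) = -2*x + 2*y.
  f_x(P) = -4, f_y(P) = 2 (gradient nonzero, so P is smooth).
Step 3: tangent line at P: -4·(x − -1) + 2·(y − 0) = 0.
Expanding: -4*x + 2*y - 4 = 0.


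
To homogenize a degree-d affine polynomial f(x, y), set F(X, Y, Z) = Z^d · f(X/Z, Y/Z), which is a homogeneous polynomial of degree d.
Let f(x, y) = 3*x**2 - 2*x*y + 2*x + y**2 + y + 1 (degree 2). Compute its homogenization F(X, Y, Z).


F(X, Y, Z) = 3*X**2 - 2*X*Y + 2*X*Z + Y**2 + Y*Z + Z**2

deg(f) = 2.
Substitute x = X/Z, y = Y/Z into f, then multiply by Z^2.
  monomial 3·x^2·y^0 ↦ 3·X^2·Y^0·Z^0.
  monomial -2·x^1·y^1 ↦ -2·X^1·Y^1·Z^0.
  monomial 2·x^1·y^0 ↦ 2·X^1·Y^0·Z^1.
  monomial 1·x^0·y^2 ↦ 1·X^0·Y^2·Z^0.
  monomial 1·x^0·y^1 ↦ 1·X^0·Y^1·Z^1.
  monomial 1·x^0·y^0 ↦ 1·X^0·Y^0·Z^2.
Collecting: F(X, Y, Z) = 3*X**2 - 2*X*Y + 2*X*Z + Y**2 + Y*Z + Z**2.


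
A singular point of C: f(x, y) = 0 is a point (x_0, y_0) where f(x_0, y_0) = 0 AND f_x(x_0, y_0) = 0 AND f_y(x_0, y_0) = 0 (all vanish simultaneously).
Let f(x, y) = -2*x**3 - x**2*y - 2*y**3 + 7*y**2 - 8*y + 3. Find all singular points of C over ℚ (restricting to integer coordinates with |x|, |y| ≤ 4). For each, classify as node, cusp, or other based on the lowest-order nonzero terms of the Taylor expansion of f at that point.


Singular points: {(0, 1)}; classification: node.

Compute partial derivatives:
  f_x = -6*x**2 - 2*x*y.
  f_y = -x**2 - 6*y**2 + 14*y - 8.
Scan x_0 ∈ {−4, ..., 4}. For each x_0, f_y(x_0, y) is a polynomial in y; find its integer roots y ∈ {−4, ..., 4}, then test f_x and f at those candidates.
  x = -4: f_y(-4, y) = -6*y**2 + 14*y - 24; no integer root y with |y| ≤ 4.
  x = -3: f_y(-3, y) = -6*y**2 + 14*y - 17; no integer root y with |y| ≤ 4.
  x = -2: f_y(-2, y) = -6*y**2 + 14*y - 12; no integer root y with |y| ≤ 4.
  x = -1: f_y(-1, y) = -6*y**2 + 14*y - 9; no integer root y with |y| ≤ 4.
  x = 0: f_y(0, y) = -6*y**2 + 14*y - 8; vanishes at y ∈ {1}. (0, 1): f_x = 0, f = 0 — SINGULAR.
  x = 1: f_y(1, y) = -6*y**2 + 14*y - 9; no integer root y with |y| ≤ 4.
  x = 2: f_y(2, y) = -6*y**2 + 14*y - 12; no integer root y with |y| ≤ 4.
  x = 3: f_y(3, y) = -6*y**2 + 14*y - 17; no integer root y with |y| ≤ 4.
  x = 4: f_y(4, y) = -6*y**2 + 14*y - 24; no integer root y with |y| ≤ 4.
Only singular point on the grid: (0, 1).
Classify: substitute x = 0 + u, y = 1 + v and expand: f = -2*u**3 - u**2*v - u**2 - 2*v**3 + v**2.
No constant or linear terms (consistent with a singular point). Quadratic part: -u**2 + v**2. Cubic part: -2*u**3 - u**2*v - 2*v**3.
The quadratic part v**2 - u**2 = (v − u)(v + u) splits into two distinct linear factors, so there are two distinct tangent lines y − 1 = ±(x − 0) — this is a node (ordinary double point).
Classification: node.


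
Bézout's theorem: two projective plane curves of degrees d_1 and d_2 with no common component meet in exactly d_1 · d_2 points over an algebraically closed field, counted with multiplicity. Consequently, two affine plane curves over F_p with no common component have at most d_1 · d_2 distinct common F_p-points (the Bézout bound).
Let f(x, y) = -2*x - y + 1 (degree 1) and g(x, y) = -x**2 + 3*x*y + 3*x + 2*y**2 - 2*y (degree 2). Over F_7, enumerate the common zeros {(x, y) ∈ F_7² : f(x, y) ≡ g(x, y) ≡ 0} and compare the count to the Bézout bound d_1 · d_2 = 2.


Common zeros: {(0, 1), (5, 5)}; count = 2; Bézout bound = 2.

deg(f) = 1, deg(g) = 2, so Bézout bound = 2.
Scan x ∈ F_7. For each x, list the y ∈ F_7 with f(x, y) ≡ 0 and those with g(x, y) ≡ 0 (mod 7); the common zeros in that column are the intersection.
  x = 0: f ≡ 0 at y ∈ {1}; g ≡ 0 at y ∈ {0, 1}; common: {1}.
  x = 1: f ≡ 0 at y ∈ {6}; g ≡ 0 at y ∈ ∅; common: ∅.
  x = 2: f ≡ 0 at y ∈ {4}; g ≡ 0 at y ∈ {6}; common: ∅.
  x = 3: f ≡ 0 at y ∈ {2}; g ≡ 0 at y ∈ {0}; common: ∅.
  x = 4: f ≡ 0 at y ∈ {0}; g ≡ 0 at y ∈ ∅; common: ∅.
  x = 5: f ≡ 0 at y ∈ {5}; g ≡ 0 at y ∈ {5, 6}; common: {5}.
  x = 6: f ≡ 0 at y ∈ {3}; g ≡ 0 at y ∈ {1, 5}; common: ∅.
Collecting: common zeros = {(0, 1), (5, 5)}, so the count is 2.
Comparison with the Bézout bound: 2 ≤ 2 = deg(f)·deg(g), as expected for curves with no common component (the bound is attained).


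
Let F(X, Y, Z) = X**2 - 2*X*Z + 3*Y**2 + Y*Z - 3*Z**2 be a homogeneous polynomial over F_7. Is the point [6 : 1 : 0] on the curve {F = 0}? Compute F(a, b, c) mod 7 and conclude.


F(6,1,0) ≡ 4 (mod 7); P is NOT on the curve.

Evaluate F(6, 1, 0) term-by-term (mod 7).
  X**2 ↦ 1·36·1·1 = 36
  -2*X*Z ↦ -2·6·1·0 = 0
  3*Y**2 ↦ 3·1·1·1 = 3
  Y*Z ↦ 1·1·1·0 = 0
  -3*Z**2 ↦ -3·1·1·0 = 0
Sum: F(6, 1, 0) = (36) + (0) + (3) + (0) + (0) = 39.
Reducing mod 7: 39 ≡ 4 (mod 7).
Since F(a, b, c) ≡ 4 ≠ 0 (mod 7), P does NOT lie on the curve.


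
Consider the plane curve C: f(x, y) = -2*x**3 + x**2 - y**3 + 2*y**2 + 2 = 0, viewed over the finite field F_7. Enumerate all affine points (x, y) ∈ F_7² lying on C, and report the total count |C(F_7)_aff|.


Affine F_7-points: {(0, 3), (2, 4), (2, 6), (3, 1), (4, 3), (6, 5)}; count = 6.

For each of the 49 pairs (x, y) ∈ F_7², evaluate f(x, y) mod 7. Record the zeros.
  x = 0: [0↦2, 1↦3, 2↦2, 3↦0, 4↦5, 5↦4, 6↦5]  zeros at y ∈ {3}
  x = 1: [0↦1, 1↦2, 2↦1, 3↦6, 4↦4, 5↦3, 6↦4]  zeros at y ∈ ∅
  x = 2: [0↦4, 1↦5, 2↦4, 3↦2, 4↦0, 5↦6, 6↦0]  zeros at y ∈ {4, 6}
  x = 3: [0↦6, 1↦0, 2↦6, 3↦4, 4↦2, 5↦1, 6↦2]  zeros at y ∈ {1}
  x = 4: [0↦2, 1↦3, 2↦2, 3↦0, 4↦5, 5↦4, 6↦5]  zeros at y ∈ {3}
  x = 5: [0↦1, 1↦2, 2↦1, 3↦6, 4↦4, 5↦3, 6↦4]  zeros at y ∈ ∅
  x = 6: [0↦5, 1↦6, 2↦5, 3↦3, 4↦1, 5↦0, 6↦1]  zeros at y ∈ {5}
Collecting zeros: affine points = {(0, 3), (2, 4), (2, 6), (3, 1), (4, 3), (6, 5)}.
Total count |C(F_7)_aff| = 6.
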